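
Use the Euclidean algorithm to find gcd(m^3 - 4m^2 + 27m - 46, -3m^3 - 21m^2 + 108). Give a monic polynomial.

By polynomial division,
  m^3 - 4m^2 + 27m - 46 = (-1/3)(-3m^3 - 21m^2 + 108) + (-11m^2 + 27m - 10)
  -3m^3 - 21m^2 + 108 = ((3/11)m + 312/121)(-11m^2 + 27m - 10) + (-(8094/121)m + 16188/121)
  -11m^2 + 27m - 10 = ((1331/8094)m - 605/8094)(-(8094/121)m + 16188/121) + (0)
Last nonzero remainder: -(8094/121)m + 16188/121. Dividing through by -8094/121 gives the monic gcd m - 2.

m - 2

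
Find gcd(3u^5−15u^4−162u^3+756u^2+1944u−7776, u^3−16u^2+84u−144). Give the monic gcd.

By polynomial division,
  3u^5−15u^4−162u^3+756u^2+1944u−7776 = (3u^2+33u+114)(u^3−16u^2+84u−144) + (240u^2−2880u+8640)
  u^3−16u^2+84u−144 = ((1/240)u−1/60)(240u^2−2880u+8640) + (0)
Last nonzero remainder: 240u^2−2880u+8640. Dividing through by 240 gives the monic gcd u^2−12u+36.

u^2−12u+36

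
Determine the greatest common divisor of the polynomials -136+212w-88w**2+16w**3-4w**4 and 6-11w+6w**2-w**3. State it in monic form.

2-3w+w**2

By polynomial division,
  -4w**4+16w**3-88w**2+212w-136 = (4w+8)(-w**3+6w**2-11w+6) + (-92w**2+276w-184)
  -w**3+6w**2-11w+6 = ((1/92)w-3/92)(-92w**2+276w-184) + (0)
Last nonzero remainder: -92w**2+276w-184. Dividing through by -92 gives the monic gcd w**2-3w+2.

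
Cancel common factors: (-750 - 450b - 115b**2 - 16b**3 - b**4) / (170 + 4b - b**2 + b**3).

Apply the Euclidean algorithm:
  -b**4 - 16b**3 - 115b**2 - 450b - 750 = (-b - 17)(b**3 - b**2 + 4b + 170) + (-128b**2 - 212b + 2140)
  b**3 - b**2 + 4b + 170 = (-(1/128)b + 85/4096)(-128b**2 - 212b + 2140) + ((25721/1024)b + 128605/1024)
  -128b**2 - 212b + 2140 = (-(131072/25721)b + 438272/25721)((25721/1024)b + 128605/1024) + (0)
Last nonzero remainder: (25721/1024)b + 128605/1024. Dividing through by 25721/1024 gives the monic gcd b + 5.
Cancel b + 5 from numerator and denominator to get the reduced form.

(-150 - 60b - 11b**2 - b**3)/(34 - 6b + b**2)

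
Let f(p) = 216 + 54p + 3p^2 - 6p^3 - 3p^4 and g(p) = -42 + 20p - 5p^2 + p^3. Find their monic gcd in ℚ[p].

-3 + p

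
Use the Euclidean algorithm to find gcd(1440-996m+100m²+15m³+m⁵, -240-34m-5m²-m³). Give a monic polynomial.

240+34m+5m²+m³

By polynomial division,
  m⁵+15m³+100m²-996m+1440 = (-m²+5m-6)(-m³-5m²-34m-240) + (0)
Last nonzero remainder: -m³-5m²-34m-240. Dividing through by -1 gives the monic gcd m³+5m²+34m+240.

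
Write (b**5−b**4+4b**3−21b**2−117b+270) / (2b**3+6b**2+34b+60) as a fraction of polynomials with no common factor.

(b**3−2b**2−9b+18)/(2b+4)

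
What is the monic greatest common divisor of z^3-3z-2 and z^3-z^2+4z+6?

z+1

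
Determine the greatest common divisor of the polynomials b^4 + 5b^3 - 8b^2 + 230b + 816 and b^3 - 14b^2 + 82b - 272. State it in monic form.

b^2 - 6b + 34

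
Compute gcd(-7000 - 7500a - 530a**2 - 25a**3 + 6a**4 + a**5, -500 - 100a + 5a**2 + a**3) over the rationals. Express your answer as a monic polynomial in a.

-100 + a**2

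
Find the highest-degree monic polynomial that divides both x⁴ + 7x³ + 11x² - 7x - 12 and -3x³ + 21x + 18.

Euclidean algorithm in ℚ[x]:
  x⁴ + 7x³ + 11x² - 7x - 12 = (-(1/3)x - 7/3)(-3x³ + 21x + 18) + (18x² + 48x + 30)
  -3x³ + 21x + 18 = (-(1/6)x + 4/9)(18x² + 48x + 30) + ((14/3)x + 14/3)
  18x² + 48x + 30 = ((27/7)x + 45/7)((14/3)x + 14/3) + (0)
Last nonzero remainder: (14/3)x + 14/3. Dividing through by 14/3 gives the monic gcd x + 1.

x + 1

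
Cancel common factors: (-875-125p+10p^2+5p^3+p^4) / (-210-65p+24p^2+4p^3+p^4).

(-25+p^2)/(-6-p+p^2)

By polynomial division,
  p^4+5p^3+10p^2-125p-875 = (p^4+4p^3+24p^2-65p-210) + (p^3-14p^2-60p-665)
  p^4+4p^3+24p^2-65p-210 = (p+18)(p^3-14p^2-60p-665) + (336p^2+1680p+11760)
  p^3-14p^2-60p-665 = ((1/336)p-19/336)(336p^2+1680p+11760) + (0)
Last nonzero remainder: 336p^2+1680p+11760. Dividing through by 336 gives the monic gcd p^2+5p+35.
Cancel p^2+5p+35 from numerator and denominator to get the reduced form.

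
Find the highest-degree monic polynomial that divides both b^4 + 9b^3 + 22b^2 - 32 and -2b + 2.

Euclidean algorithm in ℚ[b]:
  b^4 + 9b^3 + 22b^2 - 32 = (-(1/2)b^3 - 5b^2 - 16b - 16)(-2b + 2) + (0)
Last nonzero remainder: -2b + 2. Dividing through by -2 gives the monic gcd b - 1.

b - 1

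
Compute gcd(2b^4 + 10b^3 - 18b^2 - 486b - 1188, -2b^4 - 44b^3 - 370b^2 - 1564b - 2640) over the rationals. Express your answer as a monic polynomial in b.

Euclidean algorithm in ℚ[b]:
  2b^4 + 10b^3 - 18b^2 - 486b - 1188 = (-1)(-2b^4 - 44b^3 - 370b^2 - 1564b - 2640) + (-34b^3 - 388b^2 - 2050b - 3828)
  -2b^4 - 44b^3 - 370b^2 - 1564b - 2640 = ((1/17)b + 180/289)(-34b^3 - 388b^2 - 2050b - 3828) + (-(2240/289)b^2 - (17920/289)b - 73920/289)
  -34b^3 - 388b^2 - 2050b - 3828 = ((4913/1120)b + 8381/560)(-(2240/289)b^2 - (17920/289)b - 73920/289) + (0)
Last nonzero remainder: -(2240/289)b^2 - (17920/289)b - 73920/289. Dividing through by -2240/289 gives the monic gcd b^2 + 8b + 33.

b^2 + 8b + 33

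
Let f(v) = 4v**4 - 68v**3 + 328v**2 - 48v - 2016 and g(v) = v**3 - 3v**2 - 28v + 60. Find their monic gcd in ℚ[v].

By polynomial division,
  4v**4 - 68v**3 + 328v**2 - 48v - 2016 = (4v - 56)(v**3 - 3v**2 - 28v + 60) + (272v**2 - 1856v + 1344)
  v**3 - 3v**2 - 28v + 60 = ((1/272)v + 65/4624)(272v**2 - 1856v + 1344) + (-(1980/289)v + 11880/289)
  272v**2 - 1856v + 1344 = (-(19652/495)v + 16184/495)(-(1980/289)v + 11880/289) + (0)
Last nonzero remainder: -(1980/289)v + 11880/289. Dividing through by -1980/289 gives the monic gcd v - 6.

v - 6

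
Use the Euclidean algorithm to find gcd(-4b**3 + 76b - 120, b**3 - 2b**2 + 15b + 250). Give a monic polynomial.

b + 5

Repeated division with remainder:
  -4b**3 + 76b - 120 = (-4)(b**3 - 2b**2 + 15b + 250) + (-8b**2 + 136b + 880)
  b**3 - 2b**2 + 15b + 250 = (-(1/8)b - 15/8)(-8b**2 + 136b + 880) + (380b + 1900)
  -8b**2 + 136b + 880 = (-(2/95)b + 44/95)(380b + 1900) + (0)
Last nonzero remainder: 380b + 1900. Dividing through by 380 gives the monic gcd b + 5.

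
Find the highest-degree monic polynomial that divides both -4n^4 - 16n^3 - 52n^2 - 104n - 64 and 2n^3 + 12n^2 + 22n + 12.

n^2 + 3n + 2

Repeated division with remainder:
  -4n^4 - 16n^3 - 52n^2 - 104n - 64 = (-2n + 4)(2n^3 + 12n^2 + 22n + 12) + (-56n^2 - 168n - 112)
  2n^3 + 12n^2 + 22n + 12 = (-(1/28)n - 3/28)(-56n^2 - 168n - 112) + (0)
Last nonzero remainder: -56n^2 - 168n - 112. Dividing through by -56 gives the monic gcd n^2 + 3n + 2.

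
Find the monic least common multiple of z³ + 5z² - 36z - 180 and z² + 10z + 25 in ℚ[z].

z⁴ + 10z³ - 11z² - 360z - 900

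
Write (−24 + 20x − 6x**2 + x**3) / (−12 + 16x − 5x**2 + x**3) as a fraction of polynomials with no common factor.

By polynomial division,
  x**3 − 6x**2 + 20x − 24 = (x**3 − 5x**2 + 16x − 12) + (−x**2 + 4x − 12)
  x**3 − 5x**2 + 16x − 12 = (−x + 1)(−x**2 + 4x − 12) + (0)
Last nonzero remainder: −x**2 + 4x − 12. Dividing through by −1 gives the monic gcd x**2 − 4x + 12.
Cancel x**2 − 4x + 12 from numerator and denominator to get the reduced form.

(−2 + x)/(−1 + x)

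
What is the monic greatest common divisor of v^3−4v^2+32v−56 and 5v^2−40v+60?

Apply the Euclidean algorithm:
  v^3−4v^2+32v−56 = ((1/5)v+4/5)(5v^2−40v+60) + (52v−104)
  5v^2−40v+60 = ((5/52)v−15/26)(52v−104) + (0)
Last nonzero remainder: 52v−104. Dividing through by 52 gives the monic gcd v−2.

v−2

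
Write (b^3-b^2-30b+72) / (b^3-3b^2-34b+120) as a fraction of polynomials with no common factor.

(b-3)/(b-5)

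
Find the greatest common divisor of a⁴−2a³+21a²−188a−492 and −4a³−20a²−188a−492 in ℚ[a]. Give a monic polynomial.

Euclidean algorithm in ℚ[a]:
  a⁴−2a³+21a²−188a−492 = (−(1/4)a+7/4)(−4a³−20a²−188a−492) + (9a²+18a+369)
  −4a³−20a²−188a−492 = (−(4/9)a−4/3)(9a²+18a+369) + (0)
Last nonzero remainder: 9a²+18a+369. Dividing through by 9 gives the monic gcd a²+2a+41.

a²+2a+41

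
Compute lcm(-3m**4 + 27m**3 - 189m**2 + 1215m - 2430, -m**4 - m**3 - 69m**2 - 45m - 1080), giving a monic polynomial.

m**6 - 8m**5 + 78m**4 - 558m**3 + 1917m**2 - 8910m + 19440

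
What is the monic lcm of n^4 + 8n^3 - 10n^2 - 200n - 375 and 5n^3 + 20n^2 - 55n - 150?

Euclidean algorithm in ℚ[n]:
  n^4 + 8n^3 - 10n^2 - 200n - 375 = ((1/5)n + 4/5)(5n^3 + 20n^2 - 55n - 150) + (-15n^2 - 126n - 255)
  5n^3 + 20n^2 - 55n - 150 = (-(1/3)n + 22/15)(-15n^2 - 126n - 255) + ((224/5)n + 224)
  -15n^2 - 126n - 255 = (-(75/224)n - 255/224)((224/5)n + 224) + (0)
Last nonzero remainder: (224/5)n + 224. Dividing through by 224/5 gives the monic gcd n + 5.
Then lcm(f, g) = f·g / gcd(f, g); expanding and making the result monic gives the answer.

n^6 + 7n^5 - 24n^4 - 238n^3 - 115n^2 + 1575n + 2250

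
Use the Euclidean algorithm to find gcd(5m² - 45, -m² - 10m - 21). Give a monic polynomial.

m + 3

Apply the Euclidean algorithm:
  5m² - 45 = (-5)(-m² - 10m - 21) + (-50m - 150)
  -m² - 10m - 21 = ((1/50)m + 7/50)(-50m - 150) + (0)
Last nonzero remainder: -50m - 150. Dividing through by -50 gives the monic gcd m + 3.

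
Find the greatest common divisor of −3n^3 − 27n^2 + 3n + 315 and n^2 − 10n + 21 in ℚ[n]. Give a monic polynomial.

n − 3

Apply the Euclidean algorithm:
  −3n^3 − 27n^2 + 3n + 315 = (−3n − 57)(n^2 − 10n + 21) + (−504n + 1512)
  n^2 − 10n + 21 = (−(1/504)n + 1/72)(−504n + 1512) + (0)
Last nonzero remainder: −504n + 1512. Dividing through by −504 gives the monic gcd n − 3.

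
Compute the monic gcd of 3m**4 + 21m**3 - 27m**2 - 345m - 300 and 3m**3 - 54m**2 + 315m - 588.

m - 4

Repeated division with remainder:
  3m**4 + 21m**3 - 27m**2 - 345m - 300 = (m + 25)(3m**3 - 54m**2 + 315m - 588) + (1008m**2 - 7632m + 14400)
  3m**3 - 54m**2 + 315m - 588 = ((1/336)m - 73/2352)(1008m**2 - 7632m + 14400) + ((1728/49)m - 6912/49)
  1008m**2 - 7632m + 14400 = ((343/12)m - 1225/12)((1728/49)m - 6912/49) + (0)
Last nonzero remainder: (1728/49)m - 6912/49. Dividing through by 1728/49 gives the monic gcd m - 4.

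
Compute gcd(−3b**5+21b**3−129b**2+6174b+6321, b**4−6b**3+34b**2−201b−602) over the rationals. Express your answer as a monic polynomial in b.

Repeated division with remainder:
  −3b**5+21b**3−129b**2+6174b+6321 = (−3b−18)(b**4−6b**3+34b**2−201b−602) + (15b**3−120b**2+750b−4515)
  b**4−6b**3+34b**2−201b−602 = ((1/15)b+2/15)(15b**3−120b**2+750b−4515) + (0)
Last nonzero remainder: 15b**3−120b**2+750b−4515. Dividing through by 15 gives the monic gcd b**3−8b**2+50b−301.

b**3−8b**2+50b−301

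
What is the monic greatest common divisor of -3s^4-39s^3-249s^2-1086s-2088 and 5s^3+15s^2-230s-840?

s^2+10s+24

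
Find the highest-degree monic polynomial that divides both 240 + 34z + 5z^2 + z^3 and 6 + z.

Repeated division with remainder:
  z^3 + 5z^2 + 34z + 240 = (z^2 − z + 40)(z + 6) + (0)
The last nonzero remainder z + 6 is already monic.

6 + z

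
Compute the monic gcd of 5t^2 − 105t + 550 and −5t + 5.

1

Euclidean algorithm in ℚ[t]:
  5t^2 − 105t + 550 = (−t + 20)(−5t + 5) + (450)
  −5t + 5 = (−(1/90)t + 1/90)(450) + (0)
The last nonzero remainder is the constant 450, so the polynomials are coprime and gcd = 1.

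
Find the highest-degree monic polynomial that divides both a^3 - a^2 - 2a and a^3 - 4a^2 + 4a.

Repeated division with remainder:
  a^3 - a^2 - 2a = (a^3 - 4a^2 + 4a) + (3a^2 - 6a)
  a^3 - 4a^2 + 4a = ((1/3)a - 2/3)(3a^2 - 6a) + (0)
Last nonzero remainder: 3a^2 - 6a. Dividing through by 3 gives the monic gcd a^2 - 2a.

a^2 - 2a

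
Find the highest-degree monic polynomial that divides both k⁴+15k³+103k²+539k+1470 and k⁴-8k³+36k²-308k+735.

By polynomial division,
  k⁴+15k³+103k²+539k+1470 = (k⁴-8k³+36k²-308k+735) + (23k³+67k²+847k+735)
  k⁴-8k³+36k²-308k+735 = ((1/23)k-251/529)(23k³+67k²+847k+735) + ((16380/529)k²+(32760/529)k+573300/529)
  23k³+67k²+847k+735 = ((12167/16380)k+529/780)((16380/529)k²+(32760/529)k+573300/529) + (0)
Last nonzero remainder: (16380/529)k²+(32760/529)k+573300/529. Dividing through by 16380/529 gives the monic gcd k²+2k+35.

k²+2k+35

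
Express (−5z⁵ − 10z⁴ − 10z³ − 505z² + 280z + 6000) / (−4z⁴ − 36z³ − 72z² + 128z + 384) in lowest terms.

Apply the Euclidean algorithm:
  −5z⁵ − 10z⁴ − 10z³ − 505z² + 280z + 6000 = ((5/4)z − 35/4)(−4z⁴ − 36z³ − 72z² + 128z + 384) + (−235z³ − 1295z² + 920z + 9360)
  −4z⁴ − 36z³ − 72z² + 128z + 384 = ((4/235)z + 656/11045)(−235z³ − 1295z² + 920z + 9360) + (−(23736/2209)z² − (189888/2209)z − 379776/2209)
  −235z³ − 1295z² + 920z + 9360 = ((519115/23736)z − 430755/7912)(−(23736/2209)z² − (189888/2209)z − 379776/2209) + (0)
Last nonzero remainder: −(23736/2209)z² − (189888/2209)z − 379776/2209. Dividing through by −23736/2209 gives the monic gcd z² + 8z + 16.
Cancel z² + 8z + 16 from numerator and denominator to get the reduced form.

(5z³ − 30z² + 170z − 375)/(4z² + 4z − 24)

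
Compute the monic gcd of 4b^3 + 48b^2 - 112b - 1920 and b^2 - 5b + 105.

1

Apply the Euclidean algorithm:
  4b^3 + 48b^2 - 112b - 1920 = (4b + 68)(b^2 - 5b + 105) + (-192b - 9060)
  b^2 - 5b + 105 = (-(1/192)b + 835/3072)(-192b - 9060) + (657305/256)
  -192b - 9060 = (-(49152/657305)b - 463872/131461)(657305/256) + (0)
The last nonzero remainder is the constant 657305/256, so the polynomials are coprime and gcd = 1.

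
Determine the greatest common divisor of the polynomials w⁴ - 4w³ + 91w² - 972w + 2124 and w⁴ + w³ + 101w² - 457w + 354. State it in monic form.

w³ + 2w² + 103w - 354

By polynomial division,
  w⁴ - 4w³ + 91w² - 972w + 2124 = (w⁴ + w³ + 101w² - 457w + 354) + (-5w³ - 10w² - 515w + 1770)
  w⁴ + w³ + 101w² - 457w + 354 = (-(1/5)w + 1/5)(-5w³ - 10w² - 515w + 1770) + (0)
Last nonzero remainder: -5w³ - 10w² - 515w + 1770. Dividing through by -5 gives the monic gcd w³ + 2w² + 103w - 354.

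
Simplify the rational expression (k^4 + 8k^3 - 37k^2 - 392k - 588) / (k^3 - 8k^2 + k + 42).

(k^2 + 13k + 42)/(k - 3)

Apply the Euclidean algorithm:
  k^4 + 8k^3 - 37k^2 - 392k - 588 = (k + 16)(k^3 - 8k^2 + k + 42) + (90k^2 - 450k - 1260)
  k^3 - 8k^2 + k + 42 = ((1/90)k - 1/30)(90k^2 - 450k - 1260) + (0)
Last nonzero remainder: 90k^2 - 450k - 1260. Dividing through by 90 gives the monic gcd k^2 - 5k - 14.
Cancel k^2 - 5k - 14 from numerator and denominator to get the reduced form.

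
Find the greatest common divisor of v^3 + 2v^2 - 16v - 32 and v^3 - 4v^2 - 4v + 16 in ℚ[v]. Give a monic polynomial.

By polynomial division,
  v^3 + 2v^2 - 16v - 32 = (v^3 - 4v^2 - 4v + 16) + (6v^2 - 12v - 48)
  v^3 - 4v^2 - 4v + 16 = ((1/6)v - 1/3)(6v^2 - 12v - 48) + (0)
Last nonzero remainder: 6v^2 - 12v - 48. Dividing through by 6 gives the monic gcd v^2 - 2v - 8.

v^2 - 2v - 8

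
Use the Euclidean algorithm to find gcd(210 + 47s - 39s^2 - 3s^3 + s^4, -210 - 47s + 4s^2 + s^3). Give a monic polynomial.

By polynomial division,
  s^4 - 3s^3 - 39s^2 + 47s + 210 = (s - 7)(s^3 + 4s^2 - 47s - 210) + (36s^2 - 72s - 1260)
  s^3 + 4s^2 - 47s - 210 = ((1/36)s + 1/6)(36s^2 - 72s - 1260) + (0)
Last nonzero remainder: 36s^2 - 72s - 1260. Dividing through by 36 gives the monic gcd s^2 - 2s - 35.

-35 - 2s + s^2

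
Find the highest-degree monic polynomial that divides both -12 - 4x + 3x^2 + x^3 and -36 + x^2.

Euclidean algorithm in ℚ[x]:
  x^3 + 3x^2 - 4x - 12 = (x + 3)(x^2 - 36) + (32x + 96)
  x^2 - 36 = ((1/32)x - 3/32)(32x + 96) + (-27)
  32x + 96 = (-(32/27)x - 32/9)(-27) + (0)
The last nonzero remainder is the constant -27, so the polynomials are coprime and gcd = 1.

1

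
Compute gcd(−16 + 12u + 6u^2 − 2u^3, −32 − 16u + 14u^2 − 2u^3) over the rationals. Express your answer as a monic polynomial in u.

Apply the Euclidean algorithm:
  −2u^3 + 6u^2 + 12u − 16 = (−2u^3 + 14u^2 − 16u − 32) + (−8u^2 + 28u + 16)
  −2u^3 + 14u^2 − 16u − 32 = ((1/4)u − 7/8)(−8u^2 + 28u + 16) + ((9/2)u − 18)
  −8u^2 + 28u + 16 = (−(16/9)u − 8/9)((9/2)u − 18) + (0)
Last nonzero remainder: (9/2)u − 18. Dividing through by 9/2 gives the monic gcd u − 4.

−4 + u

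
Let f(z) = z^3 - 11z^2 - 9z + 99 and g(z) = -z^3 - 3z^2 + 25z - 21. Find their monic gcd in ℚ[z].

Repeated division with remainder:
  z^3 - 11z^2 - 9z + 99 = (-1)(-z^3 - 3z^2 + 25z - 21) + (-14z^2 + 16z + 78)
  -z^3 - 3z^2 + 25z - 21 = ((1/14)z + 29/98)(-14z^2 + 16z + 78) + ((720/49)z - 2160/49)
  -14z^2 + 16z + 78 = (-(343/360)z - 637/360)((720/49)z - 2160/49) + (0)
Last nonzero remainder: (720/49)z - 2160/49. Dividing through by 720/49 gives the monic gcd z - 3.

z - 3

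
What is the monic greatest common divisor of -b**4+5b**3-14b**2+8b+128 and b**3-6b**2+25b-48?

By polynomial division,
  -b**4+5b**3-14b**2+8b+128 = (-b-1)(b**3-6b**2+25b-48) + (5b**2-15b+80)
  b**3-6b**2+25b-48 = ((1/5)b-3/5)(5b**2-15b+80) + (0)
Last nonzero remainder: 5b**2-15b+80. Dividing through by 5 gives the monic gcd b**2-3b+16.

b**2-3b+16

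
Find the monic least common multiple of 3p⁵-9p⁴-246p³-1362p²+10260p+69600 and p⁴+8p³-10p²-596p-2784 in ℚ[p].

Repeated division with remainder:
  3p⁵-9p⁴-246p³-1362p²+10260p+69600 = (3p-33)(p⁴+8p³-10p²-596p-2784) + (48p³+96p²-1056p-22272)
  p⁴+8p³-10p²-596p-2784 = ((1/48)p+1/8)(48p³+96p²-1056p-22272) + (0)
Last nonzero remainder: 48p³+96p²-1056p-22272. Dividing through by 48 gives the monic gcd p³+2p²-22p-464.
Then lcm(f, g) = f·g / gcd(f, g); expanding and making the result monic gives the answer.

p⁶+3p⁵-100p⁴-946p³+696p²+43720p+139200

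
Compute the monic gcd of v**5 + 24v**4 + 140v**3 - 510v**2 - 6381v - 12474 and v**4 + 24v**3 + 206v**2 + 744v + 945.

Euclidean algorithm in ℚ[v]:
  v**5 + 24v**4 + 140v**3 - 510v**2 - 6381v - 12474 = (v)(v**4 + 24v**3 + 206v**2 + 744v + 945) + (-66v**3 - 1254v**2 - 7326v - 12474)
  v**4 + 24v**3 + 206v**2 + 744v + 945 = (-(1/66)v - 5/66)(-66v**3 - 1254v**2 - 7326v - 12474) + (0)
Last nonzero remainder: -66v**3 - 1254v**2 - 7326v - 12474. Dividing through by -66 gives the monic gcd v**3 + 19v**2 + 111v + 189.

v**3 + 19v**2 + 111v + 189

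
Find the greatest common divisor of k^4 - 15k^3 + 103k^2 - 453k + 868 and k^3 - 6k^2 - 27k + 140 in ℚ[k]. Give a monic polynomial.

k^2 - 11k + 28

Apply the Euclidean algorithm:
  k^4 - 15k^3 + 103k^2 - 453k + 868 = (k - 9)(k^3 - 6k^2 - 27k + 140) + (76k^2 - 836k + 2128)
  k^3 - 6k^2 - 27k + 140 = ((1/76)k + 5/76)(76k^2 - 836k + 2128) + (0)
Last nonzero remainder: 76k^2 - 836k + 2128. Dividing through by 76 gives the monic gcd k^2 - 11k + 28.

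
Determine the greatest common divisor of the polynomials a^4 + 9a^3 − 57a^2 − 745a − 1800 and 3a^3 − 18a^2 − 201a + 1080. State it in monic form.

Repeated division with remainder:
  a^4 + 9a^3 − 57a^2 − 745a − 1800 = ((1/3)a + 5)(3a^3 − 18a^2 − 201a + 1080) + (100a^2 − 100a − 7200)
  3a^3 − 18a^2 − 201a + 1080 = ((3/100)a − 3/20)(100a^2 − 100a − 7200) + (0)
Last nonzero remainder: 100a^2 − 100a − 7200. Dividing through by 100 gives the monic gcd a^2 − a − 72.

a^2 − a − 72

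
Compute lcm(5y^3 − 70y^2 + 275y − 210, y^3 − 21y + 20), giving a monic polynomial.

Euclidean algorithm in ℚ[y]:
  5y^3 − 70y^2 + 275y − 210 = (5)(y^3 − 21y + 20) + (−70y^2 + 380y − 310)
  y^3 − 21y + 20 = (−(1/70)y − 19/245)(−70y^2 + 380y − 310) + ((198/49)y − 198/49)
  −70y^2 + 380y − 310 = (−(1715/99)y + 7595/99)((198/49)y − 198/49) + (0)
Last nonzero remainder: (198/49)y − 198/49. Dividing through by 198/49 gives the monic gcd y − 1.
Then lcm(f, g) = f·g / gcd(f, g); expanding and making the result monic gives the answer.

y^5 − 13y^4 + 21y^3 + 293y^2 − 1142y + 840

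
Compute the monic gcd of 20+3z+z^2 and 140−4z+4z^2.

1

Apply the Euclidean algorithm:
  z^2+3z+20 = (1/4)(4z^2−4z+140) + (4z−15)
  4z^2−4z+140 = (z+11/4)(4z−15) + (725/4)
  4z−15 = ((16/725)z−12/145)(725/4) + (0)
The last nonzero remainder is the constant 725/4, so the polynomials are coprime and gcd = 1.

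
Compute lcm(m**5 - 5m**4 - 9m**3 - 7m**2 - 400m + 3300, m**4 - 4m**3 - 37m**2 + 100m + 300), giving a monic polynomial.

Apply the Euclidean algorithm:
  m**5 - 5m**4 - 9m**3 - 7m**2 - 400m + 3300 = (m - 1)(m**4 - 4m**3 - 37m**2 + 100m + 300) + (24m**3 - 144m**2 - 600m + 3600)
  m**4 - 4m**3 - 37m**2 + 100m + 300 = ((1/24)m + 1/12)(24m**3 - 144m**2 - 600m + 3600) + (0)
Last nonzero remainder: 24m**3 - 144m**2 - 600m + 3600. Dividing through by 24 gives the monic gcd m**3 - 6m**2 - 25m + 150.
Then lcm(f, g) = f·g / gcd(f, g); expanding and making the result monic gives the answer.

m**6 - 3m**5 - 19m**4 - 25m**3 - 414m**2 + 2500m + 6600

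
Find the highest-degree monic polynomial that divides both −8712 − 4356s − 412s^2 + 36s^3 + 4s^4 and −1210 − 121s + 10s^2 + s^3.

−121 + s^2

Apply the Euclidean algorithm:
  4s^4 + 36s^3 − 412s^2 − 4356s − 8712 = (4s − 4)(s^3 + 10s^2 − 121s − 1210) + (112s^2 − 13552)
  s^3 + 10s^2 − 121s − 1210 = ((1/112)s + 5/56)(112s^2 − 13552) + (0)
Last nonzero remainder: 112s^2 − 13552. Dividing through by 112 gives the monic gcd s^2 − 121.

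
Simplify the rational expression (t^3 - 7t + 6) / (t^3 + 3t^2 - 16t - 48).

Repeated division with remainder:
  t^3 - 7t + 6 = (t^3 + 3t^2 - 16t - 48) + (-3t^2 + 9t + 54)
  t^3 + 3t^2 - 16t - 48 = (-(1/3)t - 2)(-3t^2 + 9t + 54) + (20t + 60)
  -3t^2 + 9t + 54 = (-(3/20)t + 9/10)(20t + 60) + (0)
Last nonzero remainder: 20t + 60. Dividing through by 20 gives the monic gcd t + 3.
Cancel t + 3 from numerator and denominator to get the reduced form.

(t^2 - 3t + 2)/(t^2 - 16)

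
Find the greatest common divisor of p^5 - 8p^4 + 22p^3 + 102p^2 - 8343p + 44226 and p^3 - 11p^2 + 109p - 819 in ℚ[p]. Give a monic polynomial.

Repeated division with remainder:
  p^5 - 8p^4 + 22p^3 + 102p^2 - 8343p + 44226 = (p^2 + 3p - 54)(p^3 - 11p^2 + 109p - 819) + (0)
The last nonzero remainder p^3 - 11p^2 + 109p - 819 is already monic.

p^3 - 11p^2 + 109p - 819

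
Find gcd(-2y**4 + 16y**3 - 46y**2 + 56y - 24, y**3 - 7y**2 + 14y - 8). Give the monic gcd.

Apply the Euclidean algorithm:
  -2y**4 + 16y**3 - 46y**2 + 56y - 24 = (-2y + 2)(y**3 - 7y**2 + 14y - 8) + (-4y**2 + 12y - 8)
  y**3 - 7y**2 + 14y - 8 = (-(1/4)y + 1)(-4y**2 + 12y - 8) + (0)
Last nonzero remainder: -4y**2 + 12y - 8. Dividing through by -4 gives the monic gcd y**2 - 3y + 2.

y**2 - 3y + 2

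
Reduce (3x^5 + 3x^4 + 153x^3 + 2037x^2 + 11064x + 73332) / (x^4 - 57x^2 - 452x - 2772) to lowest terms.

(3x^2 - 30x + 291)/(x - 11)

Euclidean algorithm in ℚ[x]:
  3x^5 + 3x^4 + 153x^3 + 2037x^2 + 11064x + 73332 = (3x + 3)(x^4 - 57x^2 - 452x - 2772) + (324x^3 + 3564x^2 + 20736x + 81648)
  x^4 - 57x^2 - 452x - 2772 = ((1/324)x - 11/324)(324x^3 + 3564x^2 + 20736x + 81648) + (0)
Last nonzero remainder: 324x^3 + 3564x^2 + 20736x + 81648. Dividing through by 324 gives the monic gcd x^3 + 11x^2 + 64x + 252.
Cancel x^3 + 11x^2 + 64x + 252 from numerator and denominator to get the reduced form.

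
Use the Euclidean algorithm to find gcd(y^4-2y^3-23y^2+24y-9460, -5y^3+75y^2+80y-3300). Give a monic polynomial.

Euclidean algorithm in ℚ[y]:
  y^4-2y^3-23y^2+24y-9460 = (-(1/5)y-13/5)(-5y^3+75y^2+80y-3300) + (188y^2-428y-18040)
  -5y^3+75y^2+80y-3300 = (-(5/188)y+1495/4418)(188y^2-428y-18040) + (-(563200/2209)y+6195200/2209)
  188y^2-428y-18040 = (-(103823/140800)y-90569/14080)(-(563200/2209)y+6195200/2209) + (0)
Last nonzero remainder: -(563200/2209)y+6195200/2209. Dividing through by -563200/2209 gives the monic gcd y-11.

y-11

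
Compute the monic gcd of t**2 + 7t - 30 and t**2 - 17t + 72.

1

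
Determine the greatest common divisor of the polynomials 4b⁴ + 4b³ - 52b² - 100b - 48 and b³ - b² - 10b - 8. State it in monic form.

By polynomial division,
  4b⁴ + 4b³ - 52b² - 100b - 48 = (4b + 8)(b³ - b² - 10b - 8) + (-4b² + 12b + 16)
  b³ - b² - 10b - 8 = (-(1/4)b - 1/2)(-4b² + 12b + 16) + (0)
Last nonzero remainder: -4b² + 12b + 16. Dividing through by -4 gives the monic gcd b² - 3b - 4.

b² - 3b - 4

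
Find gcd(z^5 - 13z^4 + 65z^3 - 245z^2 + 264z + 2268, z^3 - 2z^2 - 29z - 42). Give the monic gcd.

Apply the Euclidean algorithm:
  z^5 - 13z^4 + 65z^3 - 245z^2 + 264z + 2268 = (z^2 - 11z + 72)(z^3 - 2z^2 - 29z - 42) + (-378z^2 + 1890z + 5292)
  z^3 - 2z^2 - 29z - 42 = (-(1/378)z - 1/126)(-378z^2 + 1890z + 5292) + (0)
Last nonzero remainder: -378z^2 + 1890z + 5292. Dividing through by -378 gives the monic gcd z^2 - 5z - 14.

z^2 - 5z - 14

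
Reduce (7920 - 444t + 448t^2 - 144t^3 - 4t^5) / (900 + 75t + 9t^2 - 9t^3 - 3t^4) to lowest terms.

Apply the Euclidean algorithm:
  -4t^5 - 144t^3 + 448t^2 - 444t + 7920 = ((4/3)t - 4)(-3t^4 - 9t^3 + 9t^2 + 75t + 900) + (-192t^3 + 384t^2 - 1344t + 11520)
  -3t^4 - 9t^3 + 9t^2 + 75t + 900 = ((1/64)t + 5/64)(-192t^3 + 384t^2 - 1344t + 11520) + (0)
Last nonzero remainder: -192t^3 + 384t^2 - 1344t + 11520. Dividing through by -192 gives the monic gcd t^3 - 2t^2 + 7t - 60.
Cancel t^3 - 2t^2 + 7t - 60 from numerator and denominator to get the reduced form.

(132 + 8t + 4t^2)/(15 + 3t)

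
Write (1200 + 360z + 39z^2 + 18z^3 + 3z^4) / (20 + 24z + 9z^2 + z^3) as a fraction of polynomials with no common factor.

Euclidean algorithm in ℚ[z]:
  3z^4 + 18z^3 + 39z^2 + 360z + 1200 = (3z − 9)(z^3 + 9z^2 + 24z + 20) + (48z^2 + 516z + 1380)
  z^3 + 9z^2 + 24z + 20 = ((1/48)z − 7/192)(48z^2 + 516z + 1380) + ((225/16)z + 1125/16)
  48z^2 + 516z + 1380 = ((256/75)z + 1472/75)((225/16)z + 1125/16) + (0)
Last nonzero remainder: (225/16)z + 1125/16. Dividing through by 225/16 gives the monic gcd z + 5.
Cancel z + 5 from numerator and denominator to get the reduced form.

(240 + 24z + 3z^2 + 3z^3)/(4 + 4z + z^2)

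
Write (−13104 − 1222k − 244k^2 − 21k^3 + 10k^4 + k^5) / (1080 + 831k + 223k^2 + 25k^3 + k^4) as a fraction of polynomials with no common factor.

(−182 + 26k − 7k^2 + k^3)/(15 + 8k + k^2)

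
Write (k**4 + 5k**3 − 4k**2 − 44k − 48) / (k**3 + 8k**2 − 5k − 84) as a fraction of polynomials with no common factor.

(k**2 + 4k + 4)/(k + 7)

Apply the Euclidean algorithm:
  k**4 + 5k**3 − 4k**2 − 44k − 48 = (k − 3)(k**3 + 8k**2 − 5k − 84) + (25k**2 + 25k − 300)
  k**3 + 8k**2 − 5k − 84 = ((1/25)k + 7/25)(25k**2 + 25k − 300) + (0)
Last nonzero remainder: 25k**2 + 25k − 300. Dividing through by 25 gives the monic gcd k**2 + k − 12.
Cancel k**2 + k − 12 from numerator and denominator to get the reduced form.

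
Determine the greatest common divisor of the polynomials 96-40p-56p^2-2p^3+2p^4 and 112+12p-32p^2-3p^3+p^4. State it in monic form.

By polynomial division,
  2p^4-2p^3-56p^2-40p+96 = (2)(p^4-3p^3-32p^2+12p+112) + (4p^3+8p^2-64p-128)
  p^4-3p^3-32p^2+12p+112 = ((1/4)p-5/4)(4p^3+8p^2-64p-128) + (-6p^2-36p-48)
  4p^3+8p^2-64p-128 = (-(2/3)p+8/3)(-6p^2-36p-48) + (0)
Last nonzero remainder: -6p^2-36p-48. Dividing through by -6 gives the monic gcd p^2+6p+8.

8+6p+p^2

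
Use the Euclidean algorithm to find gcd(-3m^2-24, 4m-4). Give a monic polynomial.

1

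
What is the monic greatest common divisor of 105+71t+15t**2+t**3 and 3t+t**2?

3+t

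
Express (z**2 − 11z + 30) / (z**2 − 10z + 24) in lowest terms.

By polynomial division,
  z**2 − 11z + 30 = (z**2 − 10z + 24) + (−z + 6)
  z**2 − 10z + 24 = (−z + 4)(−z + 6) + (0)
Last nonzero remainder: −z + 6. Dividing through by −1 gives the monic gcd z − 6.
Cancel z − 6 from numerator and denominator to get the reduced form.

(z − 5)/(z − 4)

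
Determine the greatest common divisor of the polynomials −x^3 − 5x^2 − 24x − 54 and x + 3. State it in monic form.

x + 3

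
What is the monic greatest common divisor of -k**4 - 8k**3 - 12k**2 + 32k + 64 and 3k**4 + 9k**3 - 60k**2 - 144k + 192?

Apply the Euclidean algorithm:
  -k**4 - 8k**3 - 12k**2 + 32k + 64 = (-1/3)(3k**4 + 9k**3 - 60k**2 - 144k + 192) + (-5k**3 - 32k**2 - 16k + 128)
  3k**4 + 9k**3 - 60k**2 - 144k + 192 = (-(3/5)k + 51/25)(-5k**3 - 32k**2 - 16k + 128) + (-(108/25)k**2 - (864/25)k - 1728/25)
  -5k**3 - 32k**2 - 16k + 128 = ((125/108)k - 50/27)(-(108/25)k**2 - (864/25)k - 1728/25) + (0)
Last nonzero remainder: -(108/25)k**2 - (864/25)k - 1728/25. Dividing through by -108/25 gives the monic gcd k**2 + 8k + 16.

k**2 + 8k + 16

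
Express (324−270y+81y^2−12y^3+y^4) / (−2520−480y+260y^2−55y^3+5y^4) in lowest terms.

Euclidean algorithm in ℚ[y]:
  y^4−12y^3+81y^2−270y+324 = (1/5)(5y^4−55y^3+260y^2−480y−2520) + (−y^3+29y^2−174y+828)
  5y^4−55y^3+260y^2−480y−2520 = (−5y−90)(−y^3+29y^2−174y+828) + (2000y^2−12000y+72000)
  −y^3+29y^2−174y+828 = (−(1/2000)y+23/2000)(2000y^2−12000y+72000) + (0)
Last nonzero remainder: 2000y^2−12000y+72000. Dividing through by 2000 gives the monic gcd y^2−6y+36.
Cancel y^2−6y+36 from numerator and denominator to get the reduced form.

(9−6y+y^2)/(−70−25y+5y^2)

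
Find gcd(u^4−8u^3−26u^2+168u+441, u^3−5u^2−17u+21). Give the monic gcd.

u^2−4u−21

Repeated division with remainder:
  u^4−8u^3−26u^2+168u+441 = (u−3)(u^3−5u^2−17u+21) + (−24u^2+96u+504)
  u^3−5u^2−17u+21 = (−(1/24)u+1/24)(−24u^2+96u+504) + (0)
Last nonzero remainder: −24u^2+96u+504. Dividing through by −24 gives the monic gcd u^2−4u−21.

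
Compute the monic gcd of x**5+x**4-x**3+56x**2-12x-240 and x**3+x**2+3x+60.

x**3+x**2+3x+60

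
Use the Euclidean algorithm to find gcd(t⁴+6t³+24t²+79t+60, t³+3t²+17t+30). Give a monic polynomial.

t²+t+15

Repeated division with remainder:
  t⁴+6t³+24t²+79t+60 = (t+3)(t³+3t²+17t+30) + (-2t²-2t-30)
  t³+3t²+17t+30 = (-(1/2)t-1)(-2t²-2t-30) + (0)
Last nonzero remainder: -2t²-2t-30. Dividing through by -2 gives the monic gcd t²+t+15.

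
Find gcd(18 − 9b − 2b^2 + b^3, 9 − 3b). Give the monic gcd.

−3 + b

By polynomial division,
  b^3 − 2b^2 − 9b + 18 = (−(1/3)b^2 − (1/3)b + 2)(−3b + 9) + (0)
Last nonzero remainder: −3b + 9. Dividing through by −3 gives the monic gcd b − 3.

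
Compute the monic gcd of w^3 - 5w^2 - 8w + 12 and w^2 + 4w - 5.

Euclidean algorithm in ℚ[w]:
  w^3 - 5w^2 - 8w + 12 = (w - 9)(w^2 + 4w - 5) + (33w - 33)
  w^2 + 4w - 5 = ((1/33)w + 5/33)(33w - 33) + (0)
Last nonzero remainder: 33w - 33. Dividing through by 33 gives the monic gcd w - 1.

w - 1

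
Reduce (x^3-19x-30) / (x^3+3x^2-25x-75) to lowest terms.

By polynomial division,
  x^3-19x-30 = (x^3+3x^2-25x-75) + (-3x^2+6x+45)
  x^3+3x^2-25x-75 = (-(1/3)x-5/3)(-3x^2+6x+45) + (0)
Last nonzero remainder: -3x^2+6x+45. Dividing through by -3 gives the monic gcd x^2-2x-15.
Cancel x^2-2x-15 from numerator and denominator to get the reduced form.

(x+2)/(x+5)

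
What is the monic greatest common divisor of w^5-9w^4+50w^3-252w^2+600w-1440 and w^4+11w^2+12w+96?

w^2-3w+12

Repeated division with remainder:
  w^5-9w^4+50w^3-252w^2+600w-1440 = (w-9)(w^4+11w^2+12w+96) + (39w^3-165w^2+612w-576)
  w^4+11w^2+12w+96 = ((1/39)w+55/507)(39w^3-165w^2+612w-576) + ((2232/169)w^2-(6696/169)w+26784/169)
  39w^3-165w^2+612w-576 = ((2197/744)w-338/93)((2232/169)w^2-(6696/169)w+26784/169) + (0)
Last nonzero remainder: (2232/169)w^2-(6696/169)w+26784/169. Dividing through by 2232/169 gives the monic gcd w^2-3w+12.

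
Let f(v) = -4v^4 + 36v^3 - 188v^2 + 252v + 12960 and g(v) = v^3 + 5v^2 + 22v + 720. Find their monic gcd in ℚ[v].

v^2 - 5v + 72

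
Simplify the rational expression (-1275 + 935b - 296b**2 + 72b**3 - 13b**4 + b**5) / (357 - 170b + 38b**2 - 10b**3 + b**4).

Euclidean algorithm in ℚ[b]:
  b**5 - 13b**4 + 72b**3 - 296b**2 + 935b - 1275 = (b - 3)(b**4 - 10b**3 + 38b**2 - 170b + 357) + (4b**3 - 12b**2 + 68b - 204)
  b**4 - 10b**3 + 38b**2 - 170b + 357 = ((1/4)b - 7/4)(4b**3 - 12b**2 + 68b - 204) + (0)
Last nonzero remainder: 4b**3 - 12b**2 + 68b - 204. Dividing through by 4 gives the monic gcd b**3 - 3b**2 + 17b - 51.
Cancel b**3 - 3b**2 + 17b - 51 from numerator and denominator to get the reduced form.

(25 - 10b + b**2)/(-7 + b)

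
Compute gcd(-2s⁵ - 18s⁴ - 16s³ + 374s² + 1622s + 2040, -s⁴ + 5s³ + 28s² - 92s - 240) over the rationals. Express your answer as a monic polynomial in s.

s² - s - 20

Euclidean algorithm in ℚ[s]:
  -2s⁵ - 18s⁴ - 16s³ + 374s² + 1622s + 2040 = (2s + 28)(-s⁴ + 5s³ + 28s² - 92s - 240) + (-212s³ - 226s² + 4678s + 8760)
  -s⁴ + 5s³ + 28s² - 92s - 240 = ((1/212)s - 643/22472)(-212s³ - 226s² + 4678s + 8760) + (-(5985/11236)s² + (5985/11236)s + 29925/2809)
  -212s³ - 226s² + 4678s + 8760 = ((2382032/5985)s + 1640456/1995)(-(5985/11236)s² + (5985/11236)s + 29925/2809) + (0)
Last nonzero remainder: -(5985/11236)s² + (5985/11236)s + 29925/2809. Dividing through by -5985/11236 gives the monic gcd s² - s - 20.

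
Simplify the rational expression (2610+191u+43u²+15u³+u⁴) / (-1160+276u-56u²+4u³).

Apply the Euclidean algorithm:
  u⁴+15u³+43u²+191u+2610 = ((1/4)u+29/4)(4u³-56u²+276u-1160) + (380u²-1520u+11020)
  4u³-56u²+276u-1160 = ((1/95)u-2/19)(380u²-1520u+11020) + (0)
Last nonzero remainder: 380u²-1520u+11020. Dividing through by 380 gives the monic gcd u²-4u+29.
Cancel u²-4u+29 from numerator and denominator to get the reduced form.

(90+19u+u²)/(-40+4u)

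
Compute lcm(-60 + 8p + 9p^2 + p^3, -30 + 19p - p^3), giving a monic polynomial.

Repeated division with remainder:
  p^3 + 9p^2 + 8p - 60 = (-1)(-p^3 + 19p - 30) + (9p^2 + 27p - 90)
  -p^3 + 19p - 30 = (-(1/9)p + 1/3)(9p^2 + 27p - 90) + (0)
Last nonzero remainder: 9p^2 + 27p - 90. Dividing through by 9 gives the monic gcd p^2 + 3p - 10.
Then lcm(f, g) = f·g / gcd(f, g); expanding and making the result monic gives the answer.

180 - 84p - 19p^2 + 6p^3 + p^4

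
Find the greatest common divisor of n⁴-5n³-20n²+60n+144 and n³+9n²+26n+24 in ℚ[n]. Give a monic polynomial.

Euclidean algorithm in ℚ[n]:
  n⁴-5n³-20n²+60n+144 = (n-14)(n³+9n²+26n+24) + (80n²+400n+480)
  n³+9n²+26n+24 = ((1/80)n+1/20)(80n²+400n+480) + (0)
Last nonzero remainder: 80n²+400n+480. Dividing through by 80 gives the monic gcd n²+5n+6.

n²+5n+6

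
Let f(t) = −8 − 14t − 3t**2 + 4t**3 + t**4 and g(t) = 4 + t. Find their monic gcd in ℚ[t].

4 + t

Euclidean algorithm in ℚ[t]:
  t**4 + 4t**3 − 3t**2 − 14t − 8 = (t**3 − 3t − 2)(t + 4) + (0)
The last nonzero remainder t + 4 is already monic.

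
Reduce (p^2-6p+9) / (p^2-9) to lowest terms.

(p-3)/(p+3)

Euclidean algorithm in ℚ[p]:
  p^2-6p+9 = (p^2-9) + (-6p+18)
  p^2-9 = (-(1/6)p-1/2)(-6p+18) + (0)
Last nonzero remainder: -6p+18. Dividing through by -6 gives the monic gcd p-3.
Cancel p-3 from numerator and denominator to get the reduced form.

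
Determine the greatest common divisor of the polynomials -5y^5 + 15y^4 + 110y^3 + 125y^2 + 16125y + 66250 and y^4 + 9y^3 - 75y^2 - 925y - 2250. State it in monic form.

y^3 - 75y - 250

By polynomial division,
  -5y^5 + 15y^4 + 110y^3 + 125y^2 + 16125y + 66250 = (-5y + 60)(y^4 + 9y^3 - 75y^2 - 925y - 2250) + (-805y^3 + 60375y + 201250)
  y^4 + 9y^3 - 75y^2 - 925y - 2250 = (-(1/805)y - 9/805)(-805y^3 + 60375y + 201250) + (0)
Last nonzero remainder: -805y^3 + 60375y + 201250. Dividing through by -805 gives the monic gcd y^3 - 75y - 250.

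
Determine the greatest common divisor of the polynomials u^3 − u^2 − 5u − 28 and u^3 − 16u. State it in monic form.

Apply the Euclidean algorithm:
  u^3 − u^2 − 5u − 28 = (u^3 − 16u) + (−u^2 + 11u − 28)
  u^3 − 16u = (−u − 11)(−u^2 + 11u − 28) + (77u − 308)
  −u^2 + 11u − 28 = (−(1/77)u + 1/11)(77u − 308) + (0)
Last nonzero remainder: 77u − 308. Dividing through by 77 gives the monic gcd u − 4.

u − 4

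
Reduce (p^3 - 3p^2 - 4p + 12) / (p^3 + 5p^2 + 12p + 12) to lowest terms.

Euclidean algorithm in ℚ[p]:
  p^3 - 3p^2 - 4p + 12 = (p^3 + 5p^2 + 12p + 12) + (-8p^2 - 16p)
  p^3 + 5p^2 + 12p + 12 = (-(1/8)p - 3/8)(-8p^2 - 16p) + (6p + 12)
  -8p^2 - 16p = (-(4/3)p)(6p + 12) + (0)
Last nonzero remainder: 6p + 12. Dividing through by 6 gives the monic gcd p + 2.
Cancel p + 2 from numerator and denominator to get the reduced form.

(p^2 - 5p + 6)/(p^2 + 3p + 6)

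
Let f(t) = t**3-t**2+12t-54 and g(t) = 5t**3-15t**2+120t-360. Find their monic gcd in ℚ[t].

t-3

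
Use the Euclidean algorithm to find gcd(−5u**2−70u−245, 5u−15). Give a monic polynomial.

1

Euclidean algorithm in ℚ[u]:
  −5u**2−70u−245 = (−u−17)(5u−15) + (−500)
  5u−15 = (−(1/100)u+3/100)(−500) + (0)
The last nonzero remainder is the constant −500, so the polynomials are coprime and gcd = 1.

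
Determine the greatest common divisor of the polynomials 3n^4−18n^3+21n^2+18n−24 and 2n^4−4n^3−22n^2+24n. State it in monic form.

n^2−5n+4

Apply the Euclidean algorithm:
  3n^4−18n^3+21n^2+18n−24 = (3/2)(2n^4−4n^3−22n^2+24n) + (−12n^3+54n^2−18n−24)
  2n^4−4n^3−22n^2+24n = (−(1/6)n−5/12)(−12n^3+54n^2−18n−24) + (−(5/2)n^2+(25/2)n−10)
  −12n^3+54n^2−18n−24 = ((24/5)n+12/5)(−(5/2)n^2+(25/2)n−10) + (0)
Last nonzero remainder: −(5/2)n^2+(25/2)n−10. Dividing through by −5/2 gives the monic gcd n^2−5n+4.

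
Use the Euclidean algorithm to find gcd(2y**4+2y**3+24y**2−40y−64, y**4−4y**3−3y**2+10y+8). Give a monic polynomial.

Apply the Euclidean algorithm:
  2y**4+2y**3+24y**2−40y−64 = (2)(y**4−4y**3−3y**2+10y+8) + (10y**3+30y**2−60y−80)
  y**4−4y**3−3y**2+10y+8 = ((1/10)y−7/10)(10y**3+30y**2−60y−80) + (24y**2−24y−48)
  10y**3+30y**2−60y−80 = ((5/12)y+5/3)(24y**2−24y−48) + (0)
Last nonzero remainder: 24y**2−24y−48. Dividing through by 24 gives the monic gcd y**2−y−2.

y**2−y−2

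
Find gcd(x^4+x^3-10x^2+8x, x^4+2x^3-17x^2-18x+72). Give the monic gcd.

By polynomial division,
  x^4+x^3-10x^2+8x = (x^4+2x^3-17x^2-18x+72) + (-x^3+7x^2+26x-72)
  x^4+2x^3-17x^2-18x+72 = (-x-9)(-x^3+7x^2+26x-72) + (72x^2+144x-576)
  -x^3+7x^2+26x-72 = (-(1/72)x+1/8)(72x^2+144x-576) + (0)
Last nonzero remainder: 72x^2+144x-576. Dividing through by 72 gives the monic gcd x^2+2x-8.

x^2+2x-8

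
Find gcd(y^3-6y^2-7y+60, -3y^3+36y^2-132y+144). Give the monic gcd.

y-4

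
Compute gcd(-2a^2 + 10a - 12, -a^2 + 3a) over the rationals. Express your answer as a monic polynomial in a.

Apply the Euclidean algorithm:
  -2a^2 + 10a - 12 = (2)(-a^2 + 3a) + (4a - 12)
  -a^2 + 3a = (-(1/4)a)(4a - 12) + (0)
Last nonzero remainder: 4a - 12. Dividing through by 4 gives the monic gcd a - 3.

a - 3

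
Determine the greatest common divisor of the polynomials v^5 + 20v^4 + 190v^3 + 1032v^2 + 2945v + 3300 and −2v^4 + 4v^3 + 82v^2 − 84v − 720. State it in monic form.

Apply the Euclidean algorithm:
  v^5 + 20v^4 + 190v^3 + 1032v^2 + 2945v + 3300 = (−(1/2)v − 11)(−2v^4 + 4v^3 + 82v^2 − 84v − 720) + (275v^3 + 1892v^2 + 1661v − 4620)
  −2v^4 + 4v^3 + 82v^2 − 84v − 720 = (−(2/275)v + 444/6875)(275v^3 + 1892v^2 + 1661v − 4620) + (−(17568/625)v^2 − (140544/625)v − 52704/125)
  275v^3 + 1892v^2 + 1661v − 4620 = (−(171875/17568)v + 48125/4392)(−(17568/625)v^2 − (140544/625)v − 52704/125) + (0)
Last nonzero remainder: −(17568/625)v^2 − (140544/625)v − 52704/125. Dividing through by −17568/625 gives the monic gcd v^2 + 8v + 15.

v^2 + 8v + 15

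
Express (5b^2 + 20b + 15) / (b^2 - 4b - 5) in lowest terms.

(5b + 15)/(b - 5)

Repeated division with remainder:
  5b^2 + 20b + 15 = (5)(b^2 - 4b - 5) + (40b + 40)
  b^2 - 4b - 5 = ((1/40)b - 1/8)(40b + 40) + (0)
Last nonzero remainder: 40b + 40. Dividing through by 40 gives the monic gcd b + 1.
Cancel b + 1 from numerator and denominator to get the reduced form.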